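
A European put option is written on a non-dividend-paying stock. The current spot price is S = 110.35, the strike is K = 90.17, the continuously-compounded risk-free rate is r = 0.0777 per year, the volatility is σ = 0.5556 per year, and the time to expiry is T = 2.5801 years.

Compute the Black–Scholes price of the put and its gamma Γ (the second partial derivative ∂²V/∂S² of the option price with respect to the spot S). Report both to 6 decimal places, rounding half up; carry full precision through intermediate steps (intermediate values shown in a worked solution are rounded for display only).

σ√T = 0.5556·√2.5801 = 0.892443
d₁ = (ln(S/K) + (r+σ²/2)T) / (σ√T) = (ln(110.35/90.17) + (0.0777+0.5556²/2)·2.5801) / 0.892443 = (0.201960 + 0.598701) / 0.892443 = 0.897157
d₂ = d₁ − σ√T = 0.897157 − 0.892443 = 0.004714
e^{−rT} = e^{−0.0777·2.5801} = 0.818343
N(−d₁) = 0.184818,  N(−d₂) = 0.498119
Put price V = K·e^{−rT}·N(−d₂) − S·N(−d₁) = 36.756227 − 20.394623 = 16.361604
φ(d₁) = (1/√(2π))·e^{−d₁²/2} = 0.266766
Γ = φ(d₁) / (S·σ·√T) = 0.002709

price = 16.361604
Γ = 0.002709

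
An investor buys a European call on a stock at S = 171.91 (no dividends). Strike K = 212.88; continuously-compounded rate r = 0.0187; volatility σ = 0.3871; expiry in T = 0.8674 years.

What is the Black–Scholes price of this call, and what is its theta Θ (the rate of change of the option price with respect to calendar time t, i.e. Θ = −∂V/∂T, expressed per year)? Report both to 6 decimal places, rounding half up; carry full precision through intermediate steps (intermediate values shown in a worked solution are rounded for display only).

σ√T = 0.3871·√0.8674 = 0.360523
d₁ = (ln(S/K) + (r+σ²/2)T) / (σ√T) = (ln(171.91/212.88) + (0.0187+0.3871²/2)·0.8674) / 0.360523 = (-0.213758 + 0.081209) / 0.360523 = -0.367657
d₂ = d₁ − σ√T = -0.367657 − 0.360523 = -0.728180
e^{−rT} = e^{−0.0187·0.8674} = 0.983910
N(d₁) = 0.356565,  N(d₂) = 0.233252
Call price V = S·N(d₁) − K·e^{−rT}·N(d₂) = 61.297004 − 48.855708 = 12.441296
φ(d₁) = (1/√(2π))·e^{−d₁²/2} = 0.372870
Θ = −S·φ(d₁)·σ/(2√T) − r·K·e^{−rT}·N(d₂) = −13.321175 − 0.913602 = -14.234776

price = 12.441296
Θ = -14.234776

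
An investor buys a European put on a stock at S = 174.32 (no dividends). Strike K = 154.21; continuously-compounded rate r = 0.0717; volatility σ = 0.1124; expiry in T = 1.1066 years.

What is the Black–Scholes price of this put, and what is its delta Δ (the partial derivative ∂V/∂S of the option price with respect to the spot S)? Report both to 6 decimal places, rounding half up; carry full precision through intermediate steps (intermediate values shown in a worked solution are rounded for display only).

price = 0.333936
Δ = -0.038627

σ√T = 0.1124·√1.1066 = 0.118239
d₁ = (ln(S/K) + (r+σ²/2)T) / (σ√T) = (ln(174.32/154.21) + (0.0717+0.1124²/2)·1.1066) / 0.118239 = (0.122577 + 0.086333) / 0.118239 = 1.766849
d₂ = d₁ − σ√T = 1.766849 − 0.118239 = 1.648610
e^{−rT} = e^{−0.0717·1.1066} = 0.923723
N(−d₁) = 0.038627,  N(−d₂) = 0.049614
Put price V = K·e^{−rT}·N(−d₂) − S·N(−d₁) = 7.067356 − 6.733420 = 0.333936
Δ = −N(−d₁) = -0.038627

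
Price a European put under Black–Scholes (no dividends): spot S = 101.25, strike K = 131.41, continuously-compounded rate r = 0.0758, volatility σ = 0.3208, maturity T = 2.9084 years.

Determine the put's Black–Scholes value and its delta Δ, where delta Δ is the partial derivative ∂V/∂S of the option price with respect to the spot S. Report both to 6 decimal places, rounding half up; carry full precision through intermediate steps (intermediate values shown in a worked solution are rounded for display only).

σ√T = 0.3208·√2.9084 = 0.547093
d₁ = (ln(S/K) + (r+σ²/2)T) / (σ√T) = (ln(101.25/131.41) + (0.0758+0.3208²/2)·2.9084) / 0.547093 = (-0.260730 + 0.370112) / 0.547093 = 0.199934
d₂ = d₁ − σ√T = 0.199934 − 0.547093 = -0.347159
e^{−rT} = e^{−0.0758·2.9084} = 0.802152
N(−d₁) = 0.420766,  N(−d₂) = 0.635764
Put price V = K·e^{−rT}·N(−d₂) − S·N(−d₁) = 67.016422 − 42.602552 = 24.413871
Δ = −N(−d₁) = -0.420766

price = 24.413871
Δ = -0.420766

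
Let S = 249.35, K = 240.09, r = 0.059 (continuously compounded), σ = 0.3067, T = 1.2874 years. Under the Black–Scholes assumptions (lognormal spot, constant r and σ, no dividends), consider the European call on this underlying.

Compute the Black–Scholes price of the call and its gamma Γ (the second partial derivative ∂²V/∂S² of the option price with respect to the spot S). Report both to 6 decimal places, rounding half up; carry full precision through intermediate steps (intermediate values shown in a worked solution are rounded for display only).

price = 47.708884
Γ = 0.004055

σ√T = 0.3067·√1.2874 = 0.347993
d₁ = (ln(S/K) + (r+σ²/2)T) / (σ√T) = (ln(249.35/240.09) + (0.059+0.3067²/2)·1.2874) / 0.347993 = (0.037844 + 0.136506) / 0.347993 = 0.501015
d₂ = d₁ − σ√T = 0.501015 − 0.347993 = 0.153022
e^{−rT} = e^{−0.059·1.2874} = 0.926856
N(d₁) = 0.691820,  N(d₂) = 0.560810
Call price V = S·N(d₁) − K·e^{−rT}·N(d₂) = 172.505279 − 124.796394 = 47.708884
φ(d₁) = (1/√(2π))·e^{−d₁²/2} = 0.351886
Γ = φ(d₁) / (S·σ·√T) = 0.004055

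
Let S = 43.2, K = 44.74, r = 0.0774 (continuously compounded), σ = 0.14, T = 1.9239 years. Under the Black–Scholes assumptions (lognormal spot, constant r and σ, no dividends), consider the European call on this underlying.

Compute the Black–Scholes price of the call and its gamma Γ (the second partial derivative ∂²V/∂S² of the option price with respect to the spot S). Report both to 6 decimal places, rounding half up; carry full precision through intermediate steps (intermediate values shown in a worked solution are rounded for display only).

price = 6.012810
Γ = 0.037648

σ√T = 0.14·√1.9239 = 0.194187
d₁ = (ln(S/K) + (r+σ²/2)T) / (σ√T) = (ln(43.2/44.74) + (0.0774+0.14²/2)·1.9239) / 0.194187 = (-0.035027 + 0.167764) / 0.194187 = 0.683552
d₂ = d₁ − σ√T = 0.683552 − 0.194187 = 0.489365
e^{−rT} = e^{−0.0774·1.9239} = 0.861647
N(d₁) = 0.752871,  N(d₂) = 0.687708
Call price V = S·N(d₁) − K·e^{−rT}·N(d₂) = 32.524023 − 26.511213 = 6.012810
φ(d₁) = (1/√(2π))·e^{−d₁²/2} = 0.315827
Γ = φ(d₁) / (S·σ·√T) = 0.037648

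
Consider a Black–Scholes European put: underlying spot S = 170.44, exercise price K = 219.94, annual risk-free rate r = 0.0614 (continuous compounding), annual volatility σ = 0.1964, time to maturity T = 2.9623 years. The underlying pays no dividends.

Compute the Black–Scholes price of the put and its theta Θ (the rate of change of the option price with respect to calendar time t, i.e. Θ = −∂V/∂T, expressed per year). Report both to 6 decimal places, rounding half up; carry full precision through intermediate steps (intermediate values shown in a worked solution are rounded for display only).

price = 30.751849
Θ = 3.442435

σ√T = 0.1964·√2.9623 = 0.338031
d₁ = (ln(S/K) + (r+σ²/2)T) / (σ√T) = (ln(170.44/219.94) + (0.0614+0.1964²/2)·2.9623) / 0.338031 = (-0.254971 + 0.239018) / 0.338031 = -0.047197
d₂ = d₁ − σ√T = -0.047197 − 0.338031 = -0.385227
e^{−rT} = e^{−0.0614·2.9623} = 0.833697
N(−d₁) = 0.518822,  N(−d₂) = 0.649965
Put price V = K·e^{−rT}·N(−d₂) − S·N(−d₁) = 119.179825 − 88.427976 = 30.751849
φ(d₁) = (1/√(2π))·e^{−d₁²/2} = 0.398498
Θ = −S·φ(d₁)·σ/(2√T) + r·K·e^{−rT}·N(−d₂) = −3.875207 + 7.317641 = 3.442435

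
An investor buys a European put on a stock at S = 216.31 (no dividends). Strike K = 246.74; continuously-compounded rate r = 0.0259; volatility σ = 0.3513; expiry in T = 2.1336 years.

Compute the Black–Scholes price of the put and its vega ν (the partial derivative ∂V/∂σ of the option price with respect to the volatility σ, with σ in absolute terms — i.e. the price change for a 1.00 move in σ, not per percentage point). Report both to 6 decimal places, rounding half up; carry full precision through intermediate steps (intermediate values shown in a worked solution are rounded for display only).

σ√T = 0.3513·√2.1336 = 0.513139
d₁ = (ln(S/K) + (r+σ²/2)T) / (σ√T) = (ln(216.31/246.74) + (0.0259+0.3513²/2)·2.1336) / 0.513139 = (-0.131623 + 0.186916) / 0.513139 = 0.107755
d₂ = d₁ − σ√T = 0.107755 − 0.513139 = -0.405384
e^{−rT} = e^{−0.0259·2.1336} = 0.946239
N(−d₁) = 0.457095,  N(−d₂) = 0.657402
Put price V = K·e^{−rT}·N(−d₂) − S·N(−d₁) = 153.486965 − 98.874224 = 54.612741
φ(d₁) = (1/√(2π))·e^{−d₁²/2} = 0.396633
ν = S·φ(d₁)·√T = 125.320419

price = 54.612741
ν = 125.320419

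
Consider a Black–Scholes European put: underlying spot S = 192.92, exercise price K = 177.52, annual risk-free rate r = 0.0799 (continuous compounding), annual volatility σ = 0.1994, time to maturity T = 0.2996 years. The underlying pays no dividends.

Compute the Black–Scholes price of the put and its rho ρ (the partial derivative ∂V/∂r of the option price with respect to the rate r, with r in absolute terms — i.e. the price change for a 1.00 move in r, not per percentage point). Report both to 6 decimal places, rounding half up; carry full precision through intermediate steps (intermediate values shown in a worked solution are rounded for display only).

σ√T = 0.1994·√0.2996 = 0.109143
d₁ = (ln(S/K) + (r+σ²/2)T) / (σ√T) = (ln(192.92/177.52) + (0.0799+0.1994²/2)·0.2996) / 0.109143 = (0.083192 + 0.029894) / 0.109143 = 1.036131
d₂ = d₁ − σ√T = 1.036131 − 0.109143 = 0.926988
e^{−rT} = e^{−0.0799·0.2996} = 0.976346
N(−d₁) = 0.150071,  N(−d₂) = 0.176966
Put price V = K·e^{−rT}·N(−d₂) − S·N(−d₁) = 30.672002 − 28.951617 = 1.720384
ρ = −K·T·e^{−rT}·N(−d₂) = -9.189332

price = 1.720384
ρ = -9.189332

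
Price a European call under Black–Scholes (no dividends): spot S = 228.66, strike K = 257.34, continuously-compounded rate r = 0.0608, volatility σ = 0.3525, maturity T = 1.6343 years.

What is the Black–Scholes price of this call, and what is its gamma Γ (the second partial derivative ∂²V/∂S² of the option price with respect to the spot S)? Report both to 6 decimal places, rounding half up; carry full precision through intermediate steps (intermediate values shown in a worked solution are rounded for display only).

price = 39.015281
Γ = 0.003807

σ√T = 0.3525·√1.6343 = 0.450635
d₁ = (ln(S/K) + (r+σ²/2)T) / (σ√T) = (ln(228.66/257.34) + (0.0608+0.3525²/2)·1.6343) / 0.450635 = (-0.118162 + 0.200901) / 0.450635 = 0.183606
d₂ = d₁ − σ√T = 0.183606 − 0.450635 = -0.267029
e^{−rT} = e^{−0.0608·1.6343} = 0.905412
N(d₁) = 0.572839,  N(d₂) = 0.394724
Call price V = S·N(d₁) − K·e^{−rT}·N(d₂) = 130.985331 − 91.970049 = 39.015281
φ(d₁) = (1/√(2π))·e^{−d₁²/2} = 0.392274
Γ = φ(d₁) / (S·σ·√T) = 0.003807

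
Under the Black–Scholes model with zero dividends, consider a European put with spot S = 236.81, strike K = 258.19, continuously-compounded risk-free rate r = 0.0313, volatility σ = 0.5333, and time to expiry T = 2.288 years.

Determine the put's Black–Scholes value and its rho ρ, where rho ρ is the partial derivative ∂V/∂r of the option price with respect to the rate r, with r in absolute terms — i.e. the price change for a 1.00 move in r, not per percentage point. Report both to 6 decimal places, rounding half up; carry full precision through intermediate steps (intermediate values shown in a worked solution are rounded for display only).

price = 76.526893
ρ = -364.802770

σ√T = 0.5333·√2.288 = 0.806677
d₁ = (ln(S/K) + (r+σ²/2)T) / (σ√T) = (ln(236.81/258.19) + (0.0313+0.5333²/2)·2.288) / 0.806677 = (-0.086438 + 0.396978) / 0.806677 = 0.384963
d₂ = d₁ − σ√T = 0.384963 − 0.806677 = -0.421714
e^{−rT} = e^{−0.0313·2.288} = 0.930890
N(−d₁) = 0.350132,  N(−d₂) = 0.663383
Put price V = K·e^{−rT}·N(−d₂) − S·N(−d₁) = 159.441770 − 82.914877 = 76.526893
ρ = −K·T·e^{−rT}·N(−d₂) = -364.802770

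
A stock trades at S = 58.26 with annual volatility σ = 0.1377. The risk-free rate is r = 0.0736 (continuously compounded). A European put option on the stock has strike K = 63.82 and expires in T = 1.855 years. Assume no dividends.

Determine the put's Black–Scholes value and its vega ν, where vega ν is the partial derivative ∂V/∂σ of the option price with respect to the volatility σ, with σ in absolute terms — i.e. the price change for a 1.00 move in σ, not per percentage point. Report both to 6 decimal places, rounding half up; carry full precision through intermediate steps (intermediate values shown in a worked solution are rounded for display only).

σ√T = 0.1377·√1.855 = 0.187545
d₁ = (ln(S/K) + (r+σ²/2)T) / (σ√T) = (ln(58.26/63.82) + (0.0736+0.1377²/2)·1.855) / 0.187545 = (-0.091151 + 0.154115) / 0.187545 = 0.335726
d₂ = d₁ − σ√T = 0.335726 − 0.187545 = 0.148180
e^{−rT} = e^{−0.0736·1.855} = 0.872382
N(−d₁) = 0.368539,  N(−d₂) = 0.441100
Put price V = K·e^{−rT}·N(−d₂) − S·N(−d₁) = 24.558434 − 21.471075 = 3.087359
φ(d₁) = (1/√(2π))·e^{−d₁²/2} = 0.377081
ν = S·φ(d₁)·√T = 29.921094

price = 3.087359
ν = 29.921094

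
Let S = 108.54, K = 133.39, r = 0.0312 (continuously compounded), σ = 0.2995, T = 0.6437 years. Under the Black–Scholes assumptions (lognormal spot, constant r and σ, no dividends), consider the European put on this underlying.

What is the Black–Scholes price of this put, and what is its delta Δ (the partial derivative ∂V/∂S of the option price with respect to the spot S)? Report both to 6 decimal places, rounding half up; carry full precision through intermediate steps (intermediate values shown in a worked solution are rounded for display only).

price = 25.781665
Δ = -0.743517

σ√T = 0.2995·√0.6437 = 0.240292
d₁ = (ln(S/K) + (r+σ²/2)T) / (σ√T) = (ln(108.54/133.39) + (0.0312+0.2995²/2)·0.6437) / 0.240292 = (-0.206158 + 0.048953) / 0.240292 = -0.654226
d₂ = d₁ − σ√T = -0.654226 − 0.240292 = -0.894517
e^{−rT} = e^{−0.0312·0.6437} = 0.980117
N(−d₁) = 0.743517,  N(−d₂) = 0.814477
Put price V = K·e^{−rT}·N(−d₂) − S·N(−d₁) = 106.482978 − 80.701313 = 25.781665
Δ = −N(−d₁) = -0.743517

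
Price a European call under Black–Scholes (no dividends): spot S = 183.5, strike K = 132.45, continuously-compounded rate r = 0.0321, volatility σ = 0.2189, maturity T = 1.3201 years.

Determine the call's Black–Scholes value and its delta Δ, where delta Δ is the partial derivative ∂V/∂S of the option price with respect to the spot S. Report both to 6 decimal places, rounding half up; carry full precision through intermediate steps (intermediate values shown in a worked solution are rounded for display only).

price = 57.757112
Δ = 0.944135

σ√T = 0.2189·√1.3201 = 0.251506
d₁ = (ln(S/K) + (r+σ²/2)T) / (σ√T) = (ln(183.5/132.45) + (0.0321+0.2189²/2)·1.3201) / 0.251506 = (0.326009 + 0.074003) / 0.251506 = 1.590466
d₂ = d₁ − σ√T = 1.590466 − 0.251506 = 1.338959
e^{−rT} = e^{−0.0321·1.3201} = 0.958510
N(d₁) = 0.944135,  N(d₂) = 0.909708
Call price V = S·N(d₁) − K·e^{−rT}·N(d₂) = 173.248783 − 115.491671 = 57.757112
Δ = N(d₁) = 0.944135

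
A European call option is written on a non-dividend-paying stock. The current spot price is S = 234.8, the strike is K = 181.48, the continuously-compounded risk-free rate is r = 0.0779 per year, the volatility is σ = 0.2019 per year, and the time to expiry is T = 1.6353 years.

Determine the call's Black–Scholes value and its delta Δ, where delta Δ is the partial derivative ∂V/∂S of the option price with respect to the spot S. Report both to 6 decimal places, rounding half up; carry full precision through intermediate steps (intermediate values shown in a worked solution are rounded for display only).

σ√T = 0.2019·√1.6353 = 0.258187
d₁ = (ln(S/K) + (r+σ²/2)T) / (σ√T) = (ln(234.8/181.48) + (0.0779+0.2019²/2)·1.6353) / 0.258187 = (0.257589 + 0.160720) / 0.258187 = 1.620175
d₂ = d₁ − σ√T = 1.620175 − 0.258187 = 1.361988
e^{−rT} = e^{−0.0779·1.6353} = 0.880390
N(d₁) = 0.947403,  N(d₂) = 0.913399
Call price V = S·N(d₁) − K·e^{−rT}·N(d₂) = 222.450154 − 145.936748 = 76.513406
Δ = N(d₁) = 0.947403

price = 76.513406
Δ = 0.947403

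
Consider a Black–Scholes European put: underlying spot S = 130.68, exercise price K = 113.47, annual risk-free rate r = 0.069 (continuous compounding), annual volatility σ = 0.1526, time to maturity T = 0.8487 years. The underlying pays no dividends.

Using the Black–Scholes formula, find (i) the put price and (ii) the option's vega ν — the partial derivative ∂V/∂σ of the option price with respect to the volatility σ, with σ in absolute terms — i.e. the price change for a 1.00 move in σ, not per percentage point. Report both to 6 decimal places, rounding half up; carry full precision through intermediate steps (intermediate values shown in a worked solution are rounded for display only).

σ√T = 0.1526·√0.8487 = 0.140583
d₁ = (ln(S/K) + (r+σ²/2)T) / (σ√T) = (ln(130.68/113.47) + (0.069+0.1526²/2)·0.8487) / 0.140583 = (0.141213 + 0.068442) / 0.140583 = 1.491330
d₂ = d₁ − σ√T = 1.491330 − 0.140583 = 1.350748
e^{−rT} = e^{−0.069·0.8487} = 0.943121
N(−d₁) = 0.067937,  N(−d₂) = 0.088388
Put price V = K·e^{−rT}·N(−d₂) − S·N(−d₁) = 9.458941 − 8.878057 = 0.580884
φ(d₁) = (1/√(2π))·e^{−d₁²/2} = 0.131208
ν = S·φ(d₁)·√T = 15.795974

price = 0.580884
ν = 15.795974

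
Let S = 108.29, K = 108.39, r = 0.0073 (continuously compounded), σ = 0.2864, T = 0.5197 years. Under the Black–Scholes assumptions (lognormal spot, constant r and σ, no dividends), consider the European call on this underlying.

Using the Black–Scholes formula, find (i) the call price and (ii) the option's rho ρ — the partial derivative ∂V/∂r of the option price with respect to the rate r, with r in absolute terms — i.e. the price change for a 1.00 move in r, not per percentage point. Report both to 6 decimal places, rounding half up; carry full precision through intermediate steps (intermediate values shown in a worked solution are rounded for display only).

price = 9.047142
ρ = 26.061304

σ√T = 0.2864·√0.5197 = 0.206466
d₁ = (ln(S/K) + (r+σ²/2)T) / (σ√T) = (ln(108.29/108.39) + (0.0073+0.2864²/2)·0.5197) / 0.206466 = (-0.000923 + 0.025108) / 0.206466 = 0.117138
d₂ = d₁ − σ√T = 0.117138 − 0.206466 = -0.089329
e^{−rT} = e^{−0.0073·0.5197} = 0.996213
N(d₁) = 0.546624,  N(d₂) = 0.464410
Call price V = S·N(d₁) − K·e^{−rT}·N(d₂) = 59.193966 − 50.146824 = 9.047142
ρ = K·T·e^{−rT}·N(d₂) = 26.061304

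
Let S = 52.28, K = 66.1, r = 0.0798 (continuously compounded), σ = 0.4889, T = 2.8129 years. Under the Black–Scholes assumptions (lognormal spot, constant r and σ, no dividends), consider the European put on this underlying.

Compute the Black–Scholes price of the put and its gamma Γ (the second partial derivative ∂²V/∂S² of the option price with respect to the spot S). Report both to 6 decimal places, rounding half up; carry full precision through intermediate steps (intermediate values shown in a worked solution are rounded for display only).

price = 16.985052
Γ = 0.008599

σ√T = 0.4889·√2.8129 = 0.819969
d₁ = (ln(S/K) + (r+σ²/2)T) / (σ√T) = (ln(52.28/66.1) + (0.0798+0.4889²/2)·2.8129) / 0.819969 = (-0.234555 + 0.560644) / 0.819969 = 0.397684
d₂ = d₁ − σ√T = 0.397684 − 0.819969 = -0.422284
e^{−rT} = e^{−0.0798·2.8129} = 0.798940
N(−d₁) = 0.345431,  N(−d₂) = 0.663591
Put price V = K·e^{−rT}·N(−d₂) − S·N(−d₁) = 35.044205 − 18.059153 = 16.985052
φ(d₁) = (1/√(2π))·e^{−d₁²/2} = 0.368610
Γ = φ(d₁) / (S·σ·√T) = 0.008599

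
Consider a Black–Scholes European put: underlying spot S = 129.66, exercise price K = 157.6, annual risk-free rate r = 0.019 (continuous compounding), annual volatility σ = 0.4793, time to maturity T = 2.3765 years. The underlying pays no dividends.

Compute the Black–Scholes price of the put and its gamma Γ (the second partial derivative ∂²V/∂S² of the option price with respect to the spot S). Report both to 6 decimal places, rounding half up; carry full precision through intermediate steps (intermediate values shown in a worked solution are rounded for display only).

σ√T = 0.4793·√2.3765 = 0.738884
d₁ = (ln(S/K) + (r+σ²/2)T) / (σ√T) = (ln(129.66/157.6) + (0.019+0.4793²/2)·2.3765) / 0.738884 = (-0.195145 + 0.318128) / 0.738884 = 0.166445
d₂ = d₁ − σ√T = 0.166445 − 0.738884 = -0.572439
e^{−rT} = e^{−0.019·2.3765} = 0.955851
N(−d₁) = 0.433903,  N(−d₂) = 0.716488
Put price V = K·e^{−rT}·N(−d₂) − S·N(−d₁) = 107.933184 − 56.259894 = 51.673290
φ(d₁) = (1/√(2π))·e^{−d₁²/2} = 0.393454
Γ = φ(d₁) / (S·σ·√T) = 0.004107

price = 51.673290
Γ = 0.004107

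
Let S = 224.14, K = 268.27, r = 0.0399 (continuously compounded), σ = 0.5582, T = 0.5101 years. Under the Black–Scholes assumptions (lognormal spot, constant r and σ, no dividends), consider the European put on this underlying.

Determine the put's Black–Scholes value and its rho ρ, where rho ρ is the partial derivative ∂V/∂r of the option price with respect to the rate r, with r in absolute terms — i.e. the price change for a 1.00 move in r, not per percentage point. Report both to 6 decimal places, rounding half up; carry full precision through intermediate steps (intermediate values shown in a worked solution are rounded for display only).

price = 60.822025
ρ = -97.272795

σ√T = 0.5582·√0.5101 = 0.398674
d₁ = (ln(S/K) + (r+σ²/2)T) / (σ√T) = (ln(224.14/268.27) + (0.0399+0.5582²/2)·0.5101) / 0.398674 = (-0.179723 + 0.099823) / 0.398674 = -0.200414
d₂ = d₁ − σ√T = -0.200414 − 0.398674 = -0.599088
e^{−rT} = e^{−0.0399·0.5101} = 0.979853
N(−d₁) = 0.579422,  N(−d₂) = 0.725443
Put price V = K·e^{−rT}·N(−d₂) − S·N(−d₁) = 190.693579 − 129.871554 = 60.822025
ρ = −K·T·e^{−rT}·N(−d₂) = -97.272795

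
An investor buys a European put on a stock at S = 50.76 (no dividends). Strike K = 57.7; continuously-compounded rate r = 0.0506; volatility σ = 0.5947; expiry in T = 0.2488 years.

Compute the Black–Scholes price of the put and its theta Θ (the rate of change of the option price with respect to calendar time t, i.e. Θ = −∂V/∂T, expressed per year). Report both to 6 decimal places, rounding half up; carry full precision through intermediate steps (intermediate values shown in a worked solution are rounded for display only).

σ√T = 0.5947·√0.2488 = 0.296636
d₁ = (ln(S/K) + (r+σ²/2)T) / (σ√T) = (ln(50.76/57.7) + (0.0506+0.5947²/2)·0.2488) / 0.296636 = (-0.128149 + 0.056586) / 0.296636 = -0.241249
d₂ = d₁ − σ√T = -0.241249 − 0.296636 = -0.537884
e^{−rT} = e^{−0.0506·0.2488} = 0.987490
N(−d₁) = 0.595319,  N(−d₂) = 0.704672
Put price V = K·e^{−rT}·N(−d₂) − S·N(−d₁) = 40.150881 − 30.218384 = 9.932497
φ(d₁) = (1/√(2π))·e^{−d₁²/2} = 0.387500
Θ = −S·φ(d₁)·σ/(2√T) + r·K·e^{−rT}·N(−d₂) = −11.725632 + 2.031635 = -9.693997

price = 9.932497
Θ = -9.693997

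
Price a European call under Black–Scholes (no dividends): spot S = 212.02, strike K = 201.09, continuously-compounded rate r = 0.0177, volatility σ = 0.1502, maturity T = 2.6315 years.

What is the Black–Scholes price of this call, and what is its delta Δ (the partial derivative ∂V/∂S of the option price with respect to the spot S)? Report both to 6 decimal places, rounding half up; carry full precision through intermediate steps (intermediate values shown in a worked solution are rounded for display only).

price = 31.226635
Δ = 0.702019

σ√T = 0.1502·√2.6315 = 0.243653
d₁ = (ln(S/K) + (r+σ²/2)T) / (σ√T) = (ln(212.02/201.09) + (0.0177+0.1502²/2)·2.6315) / 0.243653 = (0.052928 + 0.076261) / 0.243653 = 0.530217
d₂ = d₁ − σ√T = 0.530217 − 0.243653 = 0.286564
e^{−rT} = e^{−0.0177·2.6315} = 0.954491
N(d₁) = 0.702019,  N(d₂) = 0.612777
Call price V = S·N(d₁) − K·e^{−rT}·N(d₂) = 148.842136 − 117.615501 = 31.226635
Δ = N(d₁) = 0.702019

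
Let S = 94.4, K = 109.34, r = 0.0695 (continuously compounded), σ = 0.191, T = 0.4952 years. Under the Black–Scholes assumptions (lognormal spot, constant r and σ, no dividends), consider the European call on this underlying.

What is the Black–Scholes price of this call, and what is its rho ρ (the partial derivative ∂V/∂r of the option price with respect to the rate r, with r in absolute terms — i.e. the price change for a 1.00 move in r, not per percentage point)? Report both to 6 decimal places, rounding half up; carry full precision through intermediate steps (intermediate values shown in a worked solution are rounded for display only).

σ√T = 0.191·√0.4952 = 0.134408
d₁ = (ln(S/K) + (r+σ²/2)T) / (σ√T) = (ln(94.4/109.34) + (0.0695+0.191²/2)·0.4952) / 0.134408 = (-0.146921 + 0.043449) / 0.134408 = -0.769839
d₂ = d₁ − σ√T = -0.769839 − 0.134408 = -0.904246
e^{−rT} = e^{−0.0695·0.4952} = 0.966169
N(d₁) = 0.220698,  N(d₂) = 0.182932
Call price V = S·N(d₁) − K·e^{−rT}·N(d₂) = 20.833874 − 19.325154 = 1.508720
ρ = K·T·e^{−rT}·N(d₂) = 9.569816

price = 1.508720
ρ = 9.569816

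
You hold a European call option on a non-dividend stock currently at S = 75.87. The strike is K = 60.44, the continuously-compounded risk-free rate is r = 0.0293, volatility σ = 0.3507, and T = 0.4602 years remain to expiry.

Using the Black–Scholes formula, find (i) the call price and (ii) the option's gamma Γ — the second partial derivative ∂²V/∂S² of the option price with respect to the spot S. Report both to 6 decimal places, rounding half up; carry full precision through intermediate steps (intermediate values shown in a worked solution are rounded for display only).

σ√T = 0.3507·√0.4602 = 0.237908
d₁ = (ln(S/K) + (r+σ²/2)T) / (σ√T) = (ln(75.87/60.44) + (0.0293+0.3507²/2)·0.4602) / 0.237908 = (0.227370 + 0.041784) / 0.237908 = 1.131337
d₂ = d₁ − σ√T = 1.131337 − 0.237908 = 0.893429
e^{−rT} = e^{−0.0293·0.4602} = 0.986607
N(d₁) = 0.871043,  N(d₂) = 0.814186
Call price V = S·N(d₁) − K·e^{−rT}·N(d₂) = 66.086063 − 48.550341 = 17.535722
φ(d₁) = (1/√(2π))·e^{−d₁²/2} = 0.210367
Γ = φ(d₁) / (S·σ·√T) = 0.011655

price = 17.535722
Γ = 0.011655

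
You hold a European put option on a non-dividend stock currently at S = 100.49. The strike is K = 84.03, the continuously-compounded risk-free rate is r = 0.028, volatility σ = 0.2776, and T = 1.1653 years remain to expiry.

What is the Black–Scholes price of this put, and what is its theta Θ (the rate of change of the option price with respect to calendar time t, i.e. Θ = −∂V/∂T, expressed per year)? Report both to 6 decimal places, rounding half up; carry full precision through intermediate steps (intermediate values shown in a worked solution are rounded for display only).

σ√T = 0.2776·√1.1653 = 0.299667
d₁ = (ln(S/K) + (r+σ²/2)T) / (σ√T) = (ln(100.49/84.03) + (0.028+0.2776²/2)·1.1653) / 0.299667 = (0.178884 + 0.077528) / 0.299667 = 0.855660
d₂ = d₁ − σ√T = 0.855660 − 0.299667 = 0.555994
e^{−rT} = e^{−0.028·1.1653} = 0.967898
N(−d₁) = 0.196093,  N(−d₂) = 0.289108
Put price V = K·e^{−rT}·N(−d₂) − S·N(−d₁) = 23.513840 − 19.705374 = 3.808466
φ(d₁) = (1/√(2π))·e^{−d₁²/2} = 0.276646
Θ = −S·φ(d₁)·σ/(2√T) + r·K·e^{−rT}·N(−d₂) = −3.574524 + 0.658388 = -2.916136

price = 3.808466
Θ = -2.916136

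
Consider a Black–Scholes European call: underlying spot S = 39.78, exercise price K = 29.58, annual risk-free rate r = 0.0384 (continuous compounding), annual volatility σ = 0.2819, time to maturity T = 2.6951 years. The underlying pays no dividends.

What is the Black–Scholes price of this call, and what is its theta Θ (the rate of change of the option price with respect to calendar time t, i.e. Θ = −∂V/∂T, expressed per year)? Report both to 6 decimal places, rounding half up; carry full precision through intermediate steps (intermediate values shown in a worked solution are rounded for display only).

σ√T = 0.2819·√2.6951 = 0.462788
d₁ = (ln(S/K) + (r+σ²/2)T) / (σ√T) = (ln(39.78/29.58) + (0.0384+0.2819²/2)·2.6951) / 0.462788 = (0.296266 + 0.210578) / 0.462788 = 1.095196
d₂ = d₁ − σ√T = 1.095196 − 0.462788 = 0.632408
e^{−rT} = e^{−0.0384·2.6951} = 0.901683
N(d₁) = 0.863285,  N(d₂) = 0.736440
Call price V = S·N(d₁) − K·e^{−rT}·N(d₂) = 34.341465 − 19.642171 = 14.699294
φ(d₁) = (1/√(2π))·e^{−d₁²/2} = 0.219004
Θ = −S·φ(d₁)·σ/(2√T) − r·K·e^{−rT}·N(d₂) = −0.747987 − 0.754259 = -1.502247

price = 14.699294
Θ = -1.502247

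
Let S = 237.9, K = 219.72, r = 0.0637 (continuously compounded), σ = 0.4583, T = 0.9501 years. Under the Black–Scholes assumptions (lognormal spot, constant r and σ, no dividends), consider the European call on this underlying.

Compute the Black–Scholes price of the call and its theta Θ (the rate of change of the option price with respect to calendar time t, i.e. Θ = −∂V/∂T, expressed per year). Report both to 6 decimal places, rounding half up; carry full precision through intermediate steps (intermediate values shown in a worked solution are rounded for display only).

price = 56.721613
Θ = -26.378189

σ√T = 0.4583·√0.9501 = 0.446719
d₁ = (ln(S/K) + (r+σ²/2)T) / (σ√T) = (ln(237.9/219.72) + (0.0637+0.4583²/2)·0.9501) / 0.446719 = (0.079496 + 0.160300) / 0.446719 = 0.536795
d₂ = d₁ − σ√T = 0.536795 − 0.446719 = 0.090076
e^{−rT} = e^{−0.0637·0.9501} = 0.941274
N(d₁) = 0.704296,  N(d₂) = 0.535887
Call price V = S·N(d₁) − K·e^{−rT}·N(d₂) = 167.551905 − 110.830293 = 56.721613
φ(d₁) = (1/√(2π))·e^{−d₁²/2} = 0.345413
Θ = −S·φ(d₁)·σ/(2√T) − r·K·e^{−rT}·N(d₂) = −19.318299 − 7.059890 = -26.378189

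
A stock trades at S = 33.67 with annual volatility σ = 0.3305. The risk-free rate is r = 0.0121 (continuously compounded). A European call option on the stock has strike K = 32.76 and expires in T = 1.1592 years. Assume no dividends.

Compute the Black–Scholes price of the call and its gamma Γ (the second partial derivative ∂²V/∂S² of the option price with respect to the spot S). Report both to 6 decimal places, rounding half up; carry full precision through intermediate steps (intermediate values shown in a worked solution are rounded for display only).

price = 5.372509
Γ = 0.031886

σ√T = 0.3305·√1.1592 = 0.355837
d₁ = (ln(S/K) + (r+σ²/2)T) / (σ√T) = (ln(33.67/32.76) + (0.0121+0.3305²/2)·1.1592) / 0.355837 = (0.027399 + 0.077336) / 0.355837 = 0.294335
d₂ = d₁ − σ√T = 0.294335 − 0.355837 = -0.061502
e^{−rT} = e^{−0.0121·1.1592} = 0.986072
N(d₁) = 0.615749,  N(d₂) = 0.475480
Call price V = S·N(d₁) − K·e^{−rT}·N(d₂) = 20.732269 − 15.359760 = 5.372509
φ(d₁) = (1/√(2π))·e^{−d₁²/2} = 0.382030
Γ = φ(d₁) / (S·σ·√T) = 0.031886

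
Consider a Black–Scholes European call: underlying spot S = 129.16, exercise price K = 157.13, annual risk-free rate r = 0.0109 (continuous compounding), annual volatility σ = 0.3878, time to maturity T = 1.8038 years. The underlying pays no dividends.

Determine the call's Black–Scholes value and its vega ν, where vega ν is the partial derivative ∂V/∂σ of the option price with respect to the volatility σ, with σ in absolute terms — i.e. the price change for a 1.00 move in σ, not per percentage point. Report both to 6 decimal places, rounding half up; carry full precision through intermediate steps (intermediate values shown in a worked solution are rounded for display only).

price = 18.250827
ν = 68.992950

σ√T = 0.3878·√1.8038 = 0.520837
d₁ = (ln(S/K) + (r+σ²/2)T) / (σ√T) = (ln(129.16/157.13) + (0.0109+0.3878²/2)·1.8038) / 0.520837 = (-0.196022 + 0.155297) / 0.520837 = -0.078190
d₂ = d₁ − σ√T = -0.078190 − 0.520837 = -0.599028
e^{−rT} = e^{−0.0109·1.8038} = 0.980531
N(d₁) = 0.468838,  N(d₂) = 0.274577
Call price V = S·N(d₁) − K·e^{−rT}·N(d₂) = 60.555159 − 42.304332 = 18.250827
φ(d₁) = (1/√(2π))·e^{−d₁²/2} = 0.397725
ν = S·φ(d₁)·√T = 68.992950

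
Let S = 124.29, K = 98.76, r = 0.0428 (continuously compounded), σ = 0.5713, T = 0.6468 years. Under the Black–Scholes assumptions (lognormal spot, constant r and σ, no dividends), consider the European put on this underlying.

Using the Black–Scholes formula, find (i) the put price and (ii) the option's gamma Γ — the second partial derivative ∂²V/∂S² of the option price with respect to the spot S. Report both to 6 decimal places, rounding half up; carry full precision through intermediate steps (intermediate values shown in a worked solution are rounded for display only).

price = 8.898205
Γ = 0.005112

σ√T = 0.5713·√0.6468 = 0.459462
d₁ = (ln(S/K) + (r+σ²/2)T) / (σ√T) = (ln(124.29/98.76) + (0.0428+0.5713²/2)·0.6468) / 0.459462 = (0.229925 + 0.133236) / 0.459462 = 0.790404
d₂ = d₁ − σ√T = 0.790404 − 0.459462 = 0.330943
e^{−rT} = e^{−0.0428·0.6468} = 0.972697
N(−d₁) = 0.214646,  N(−d₂) = 0.370344
Put price V = K·e^{−rT}·N(−d₂) − S·N(−d₁) = 35.576539 − 26.678334 = 8.898205
φ(d₁) = (1/√(2π))·e^{−d₁²/2} = 0.291911
Γ = φ(d₁) / (S·σ·√T) = 0.005112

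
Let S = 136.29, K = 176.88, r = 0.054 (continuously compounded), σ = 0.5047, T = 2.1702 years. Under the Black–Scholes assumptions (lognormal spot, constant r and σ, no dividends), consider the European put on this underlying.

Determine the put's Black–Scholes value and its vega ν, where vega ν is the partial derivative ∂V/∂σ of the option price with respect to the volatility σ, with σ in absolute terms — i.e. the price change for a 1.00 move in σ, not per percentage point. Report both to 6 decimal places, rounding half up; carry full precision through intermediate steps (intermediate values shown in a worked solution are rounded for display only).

σ√T = 0.5047·√2.1702 = 0.743504
d₁ = (ln(S/K) + (r+σ²/2)T) / (σ√T) = (ln(136.29/176.88) + (0.054+0.5047²/2)·2.1702) / 0.743504 = (-0.260687 + 0.393590) / 0.743504 = 0.178753
d₂ = d₁ − σ√T = 0.178753 − 0.743504 = -0.564751
e^{−rT} = e^{−0.054·2.1702} = 0.889415
N(−d₁) = 0.429066,  N(−d₂) = 0.713879
Put price V = K·e^{−rT}·N(−d₂) − S·N(−d₁) = 112.307233 − 58.477407 = 53.829826
φ(d₁) = (1/√(2π))·e^{−d₁²/2} = 0.392619
ν = S·φ(d₁)·√T = 78.828915

price = 53.829826
ν = 78.828915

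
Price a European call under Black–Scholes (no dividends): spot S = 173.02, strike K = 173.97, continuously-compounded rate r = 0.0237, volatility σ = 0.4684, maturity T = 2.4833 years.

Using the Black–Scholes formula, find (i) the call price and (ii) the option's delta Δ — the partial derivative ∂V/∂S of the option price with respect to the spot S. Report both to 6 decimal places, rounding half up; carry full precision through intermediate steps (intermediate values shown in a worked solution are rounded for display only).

σ√T = 0.4684·√2.4833 = 0.738128
d₁ = (ln(S/K) + (r+σ²/2)T) / (σ√T) = (ln(173.02/173.97) + (0.0237+0.4684²/2)·2.4833) / 0.738128 = (-0.005476 + 0.331270) / 0.738128 = 0.441380
d₂ = d₁ − σ√T = 0.441380 − 0.738128 = -0.296748
e^{−rT} = e^{−0.0237·2.4833} = 0.942844
N(d₁) = 0.670531,  N(d₂) = 0.383330
Call price V = S·N(d₁) − K·e^{−rT}·N(d₂) = 116.015278 − 62.876249 = 53.139029
Δ = N(d₁) = 0.670531

price = 53.139029
Δ = 0.670531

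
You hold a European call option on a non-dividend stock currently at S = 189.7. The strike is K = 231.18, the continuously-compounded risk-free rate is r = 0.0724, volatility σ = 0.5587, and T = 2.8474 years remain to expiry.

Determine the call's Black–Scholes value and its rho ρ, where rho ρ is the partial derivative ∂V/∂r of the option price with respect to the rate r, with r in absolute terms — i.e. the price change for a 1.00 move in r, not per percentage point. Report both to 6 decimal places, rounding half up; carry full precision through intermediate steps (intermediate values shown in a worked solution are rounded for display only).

σ√T = 0.5587·√2.8474 = 0.942764
d₁ = (ln(S/K) + (r+σ²/2)T) / (σ√T) = (ln(189.7/231.18) + (0.0724+0.5587²/2)·2.8474) / 0.942764 = (-0.197753 + 0.650554) / 0.942764 = 0.480291
d₂ = d₁ − σ√T = 0.480291 − 0.942764 = -0.462473
e^{−rT} = e^{−0.0724·2.8474} = 0.813710
N(d₁) = 0.684490,  N(d₂) = 0.321871
Call price V = S·N(d₁) − K·e^{−rT}·N(d₂) = 129.847696 − 60.548257 = 69.299438
ρ = K·T·e^{−rT}·N(d₂) = 172.405108

price = 69.299438
ρ = 172.405108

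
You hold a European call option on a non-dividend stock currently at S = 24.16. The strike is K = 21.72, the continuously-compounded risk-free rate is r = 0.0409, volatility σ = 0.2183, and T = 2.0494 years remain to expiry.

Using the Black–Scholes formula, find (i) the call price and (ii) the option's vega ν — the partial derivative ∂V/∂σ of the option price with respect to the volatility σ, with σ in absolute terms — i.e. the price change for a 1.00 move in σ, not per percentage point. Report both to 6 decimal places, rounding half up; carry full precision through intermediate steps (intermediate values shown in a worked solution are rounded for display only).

price = 5.320162
ν = 10.296559

σ√T = 0.2183·√2.0494 = 0.312512
d₁ = (ln(S/K) + (r+σ²/2)T) / (σ√T) = (ln(24.16/21.72) + (0.0409+0.2183²/2)·2.0494) / 0.312512 = (0.106465 + 0.132652) / 0.312512 = 0.765145
d₂ = d₁ − σ√T = 0.765145 − 0.312512 = 0.452633
e^{−rT} = e^{−0.0409·2.0494} = 0.919596
N(d₁) = 0.777907,  N(d₂) = 0.674593
Call price V = S·N(d₁) − K·e^{−rT}·N(d₂) = 18.794245 − 13.474082 = 5.320162
φ(d₁) = (1/√(2π))·e^{−d₁²/2} = 0.297702
ν = S·φ(d₁)·√T = 10.296559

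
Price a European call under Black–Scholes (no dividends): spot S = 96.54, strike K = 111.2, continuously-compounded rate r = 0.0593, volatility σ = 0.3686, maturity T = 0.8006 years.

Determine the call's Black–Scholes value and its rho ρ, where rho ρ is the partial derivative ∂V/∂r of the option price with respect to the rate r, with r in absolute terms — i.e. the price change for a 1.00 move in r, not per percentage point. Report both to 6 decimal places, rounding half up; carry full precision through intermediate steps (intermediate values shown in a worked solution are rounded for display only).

price = 9.044080
ρ = 27.719237

σ√T = 0.3686·√0.8006 = 0.329809
d₁ = (ln(S/K) + (r+σ²/2)T) / (σ√T) = (ln(96.54/111.2) + (0.0593+0.3686²/2)·0.8006) / 0.329809 = (-0.141373 + 0.101863) / 0.329809 = -0.119797
d₂ = d₁ − σ√T = -0.119797 − 0.329809 = -0.449607
e^{−rT} = e^{−0.0593·0.8006} = 0.953634
N(d₁) = 0.452322,  N(d₂) = 0.326497
Call price V = S·N(d₁) − K·e^{−rT}·N(d₂) = 43.667159 − 34.623079 = 9.044080
ρ = K·T·e^{−rT}·N(d₂) = 27.719237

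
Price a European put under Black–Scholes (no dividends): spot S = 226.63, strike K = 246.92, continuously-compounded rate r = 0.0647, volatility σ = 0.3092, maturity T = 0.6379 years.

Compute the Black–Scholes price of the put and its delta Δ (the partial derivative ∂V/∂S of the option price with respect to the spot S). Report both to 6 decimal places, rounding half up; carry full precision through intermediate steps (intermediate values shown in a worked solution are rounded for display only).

σ√T = 0.3092·√0.6379 = 0.246954
d₁ = (ln(S/K) + (r+σ²/2)T) / (σ√T) = (ln(226.63/246.92) + (0.0647+0.3092²/2)·0.6379) / 0.246954 = (-0.085746 + 0.071765) / 0.246954 = -0.056612
d₂ = d₁ − σ√T = -0.056612 − 0.246954 = -0.303565
e^{−rT} = e^{−0.0647·0.6379} = 0.959568
N(−d₁) = 0.522573,  N(−d₂) = 0.619270
Put price V = K·e^{−rT}·N(−d₂) − S·N(−d₁) = 146.727795 − 118.430646 = 28.297149
Δ = −N(−d₁) = -0.522573

price = 28.297149
Δ = -0.522573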